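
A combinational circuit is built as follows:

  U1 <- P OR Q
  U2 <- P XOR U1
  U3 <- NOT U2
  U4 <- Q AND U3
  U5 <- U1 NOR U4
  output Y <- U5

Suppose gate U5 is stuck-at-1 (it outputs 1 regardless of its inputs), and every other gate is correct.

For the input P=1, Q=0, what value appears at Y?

Propagate with U5 forced: U1=1, U2=0, U3=1, U4=0, U5=1 [stuck-at-1].
So Y = 1. (Without the fault it would be 0.)

1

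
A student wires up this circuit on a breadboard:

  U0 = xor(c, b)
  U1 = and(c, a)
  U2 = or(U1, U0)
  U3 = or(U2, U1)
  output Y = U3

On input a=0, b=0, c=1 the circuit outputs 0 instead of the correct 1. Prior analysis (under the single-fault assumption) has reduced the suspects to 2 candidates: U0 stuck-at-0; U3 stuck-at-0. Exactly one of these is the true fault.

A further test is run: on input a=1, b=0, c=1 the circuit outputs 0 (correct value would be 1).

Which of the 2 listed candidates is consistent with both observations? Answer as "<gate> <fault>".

U3 stuck-at-0

Evaluate each candidate on input a=1, b=0, c=1:
  U0 stuck-at-0: U0=0 [stuck-at-0], U1=1, U2=1, U3=1 → 1 — eliminated
  U3 stuck-at-0: U0=1, U1=1, U2=1, U3=0 [stuck-at-0] → 0 — matches
Only U3 stuck-at-0 reproduces the observed 0.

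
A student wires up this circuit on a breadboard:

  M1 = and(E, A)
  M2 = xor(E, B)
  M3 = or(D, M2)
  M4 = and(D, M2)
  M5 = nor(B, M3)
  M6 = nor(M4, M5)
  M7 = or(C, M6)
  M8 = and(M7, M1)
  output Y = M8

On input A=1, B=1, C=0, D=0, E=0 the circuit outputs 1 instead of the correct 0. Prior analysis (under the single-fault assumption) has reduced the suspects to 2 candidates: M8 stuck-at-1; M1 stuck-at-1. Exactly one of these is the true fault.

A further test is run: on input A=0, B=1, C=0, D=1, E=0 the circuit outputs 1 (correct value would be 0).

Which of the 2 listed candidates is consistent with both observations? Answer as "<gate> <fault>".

Evaluate each candidate on input A=0, B=1, C=0, D=1, E=0:
  M8 stuck-at-1: M1=0, M2=1, M3=1, M4=1, M5=0, M6=0, M7=0, M8=1 [stuck-at-1] → 1 — matches
  M1 stuck-at-1: M1=1 [stuck-at-1], M2=1, M3=1, M4=1, M5=0, M6=0, M7=0, M8=0 → 0 — eliminated
Only M8 stuck-at-1 reproduces the observed 1.

M8 stuck-at-1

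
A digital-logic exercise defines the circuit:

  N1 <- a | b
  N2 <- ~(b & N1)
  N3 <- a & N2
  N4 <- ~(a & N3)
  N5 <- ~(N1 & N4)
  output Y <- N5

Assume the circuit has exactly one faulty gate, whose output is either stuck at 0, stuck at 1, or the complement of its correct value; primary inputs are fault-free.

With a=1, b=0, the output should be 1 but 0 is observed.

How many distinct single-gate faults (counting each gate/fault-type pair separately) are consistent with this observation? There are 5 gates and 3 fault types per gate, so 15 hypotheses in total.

8

Fault-free: N1=1, N2=1, N3=1, N4=0, N5=1 → 1. Observed 0.
  N1: none of the 3 fault types match ✗
  N2: stuck-at-0, inverted output ✓; others ✗
  N3: stuck-at-0, inverted output ✓; others ✗
  N4: stuck-at-1, inverted output ✓; others ✗
  N5: stuck-at-0, inverted output ✓; others ✗
Consistent faults: {N2 stuck-at-0, N2 inverted output, N3 stuck-at-0, N3 inverted output, N4 stuck-at-1, N4 inverted output, N5 stuck-at-0, N5 inverted output} — 8 in all.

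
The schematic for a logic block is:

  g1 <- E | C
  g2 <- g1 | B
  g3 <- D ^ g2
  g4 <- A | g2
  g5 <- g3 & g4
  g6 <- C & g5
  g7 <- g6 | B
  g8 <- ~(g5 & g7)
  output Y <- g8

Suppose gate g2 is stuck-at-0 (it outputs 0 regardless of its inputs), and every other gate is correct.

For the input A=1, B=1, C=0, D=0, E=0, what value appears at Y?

1

Propagate with g2 forced: g1=0, g2=0 [stuck-at-0], g3=0, g4=1, g5=0, g6=0, g7=1, g8=1.
So Y = 1. (Without the fault it would be 0.)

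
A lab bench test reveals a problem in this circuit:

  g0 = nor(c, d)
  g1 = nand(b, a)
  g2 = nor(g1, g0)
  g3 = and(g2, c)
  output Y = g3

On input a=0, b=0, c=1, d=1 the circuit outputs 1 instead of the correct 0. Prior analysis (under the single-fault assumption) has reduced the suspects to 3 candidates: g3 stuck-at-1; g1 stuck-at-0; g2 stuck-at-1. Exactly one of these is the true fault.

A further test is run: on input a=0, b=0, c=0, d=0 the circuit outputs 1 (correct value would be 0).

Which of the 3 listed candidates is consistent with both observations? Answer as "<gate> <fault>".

Evaluate each candidate on input a=0, b=0, c=0, d=0:
  g3 stuck-at-1: g0=1, g1=1, g2=0, g3=1 [stuck-at-1] → 1 — matches
  g1 stuck-at-0: g0=1, g1=0 [stuck-at-0], g2=0, g3=0 → 0 — eliminated
  g2 stuck-at-1: g0=1, g1=1, g2=1 [stuck-at-1], g3=0 → 0 — eliminated
Only g3 stuck-at-1 reproduces the observed 1.

g3 stuck-at-1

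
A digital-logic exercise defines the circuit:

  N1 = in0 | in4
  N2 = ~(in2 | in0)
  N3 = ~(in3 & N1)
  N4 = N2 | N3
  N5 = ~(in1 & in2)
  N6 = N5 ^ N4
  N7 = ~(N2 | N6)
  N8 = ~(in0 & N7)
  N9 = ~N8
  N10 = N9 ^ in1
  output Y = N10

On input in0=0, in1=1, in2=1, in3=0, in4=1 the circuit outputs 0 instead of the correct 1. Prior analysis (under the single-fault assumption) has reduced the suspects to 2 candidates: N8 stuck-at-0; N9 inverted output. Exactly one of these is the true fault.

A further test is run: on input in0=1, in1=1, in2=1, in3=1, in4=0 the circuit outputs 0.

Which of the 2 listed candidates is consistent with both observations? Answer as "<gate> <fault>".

N8 stuck-at-0

Evaluate each candidate on input in0=1, in1=1, in2=1, in3=1, in4=0:
  N8 stuck-at-0: N1=1, N2=0, N3=0, N4=0, N5=0, N6=0, N7=1, N8=0 [stuck-at-0], N9=1, N10=0 → 0 — matches
  N9 inverted output: N1=1, N2=0, N3=0, N4=0, N5=0, N6=0, N7=1, N8=0, N9=0 [inverted output], N10=1 → 1 — eliminated
Only N8 stuck-at-0 reproduces the observed 0.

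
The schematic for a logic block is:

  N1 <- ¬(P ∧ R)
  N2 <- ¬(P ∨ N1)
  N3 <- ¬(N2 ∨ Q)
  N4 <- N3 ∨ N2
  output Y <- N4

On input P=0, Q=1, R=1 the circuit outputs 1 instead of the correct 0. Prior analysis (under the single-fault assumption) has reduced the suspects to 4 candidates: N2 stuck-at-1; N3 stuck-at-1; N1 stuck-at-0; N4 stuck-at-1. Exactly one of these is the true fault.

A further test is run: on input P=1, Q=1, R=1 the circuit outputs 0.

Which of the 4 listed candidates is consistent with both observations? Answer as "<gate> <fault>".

N1 stuck-at-0

Evaluate each candidate on input P=1, Q=1, R=1:
  N2 stuck-at-1: N1=0, N2=1 [stuck-at-1], N3=0, N4=1 → 1 — eliminated
  N3 stuck-at-1: N1=0, N2=0, N3=1 [stuck-at-1], N4=1 → 1 — eliminated
  N1 stuck-at-0: N1=0 [stuck-at-0], N2=0, N3=0, N4=0 → 0 — matches
  N4 stuck-at-1: N1=0, N2=0, N3=0, N4=1 [stuck-at-1] → 1 — eliminated
Only N1 stuck-at-0 reproduces the observed 0.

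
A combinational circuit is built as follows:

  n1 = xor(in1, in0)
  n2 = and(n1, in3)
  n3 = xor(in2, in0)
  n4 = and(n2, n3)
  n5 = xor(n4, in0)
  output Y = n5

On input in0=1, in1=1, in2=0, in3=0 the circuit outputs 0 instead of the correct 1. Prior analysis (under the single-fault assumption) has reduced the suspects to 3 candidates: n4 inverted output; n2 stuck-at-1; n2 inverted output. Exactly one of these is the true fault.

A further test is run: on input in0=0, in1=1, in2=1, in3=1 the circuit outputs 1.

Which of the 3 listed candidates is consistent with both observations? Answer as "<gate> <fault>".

Evaluate each candidate on input in0=0, in1=1, in2=1, in3=1:
  n4 inverted output: n1=1, n2=1, n3=1, n4=0 [inverted output], n5=0 → 0 — eliminated
  n2 stuck-at-1: n1=1, n2=1 [stuck-at-1], n3=1, n4=1, n5=1 → 1 — matches
  n2 inverted output: n1=1, n2=0 [inverted output], n3=1, n4=0, n5=0 → 0 — eliminated
Only n2 stuck-at-1 reproduces the observed 1.

n2 stuck-at-1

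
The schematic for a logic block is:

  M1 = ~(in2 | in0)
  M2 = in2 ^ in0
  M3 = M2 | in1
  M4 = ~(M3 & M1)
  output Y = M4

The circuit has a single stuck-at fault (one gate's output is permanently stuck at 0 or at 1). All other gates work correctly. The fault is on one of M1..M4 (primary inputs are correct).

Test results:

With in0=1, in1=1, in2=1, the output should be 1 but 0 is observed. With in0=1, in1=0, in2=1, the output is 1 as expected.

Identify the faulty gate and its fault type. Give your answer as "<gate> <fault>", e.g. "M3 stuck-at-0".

M1 stuck-at-1

Fault-free values for test 1 (in0=1, in1=1, in2=1): M1=0, M2=0, M3=1, M4=1, giving Y=1. Observed 0.
Test 1: faults giving observed 0 are {M1 stuck-at-1, M4 stuck-at-0}.
Test 2 (in0=1, in1=0, in2=1): fault-free M1=0, M2=0, M3=0, M4=1 → 1; observed 1. Eliminates M4 stuck-at-0.
Only M1 stuck-at-1 is consistent with every test.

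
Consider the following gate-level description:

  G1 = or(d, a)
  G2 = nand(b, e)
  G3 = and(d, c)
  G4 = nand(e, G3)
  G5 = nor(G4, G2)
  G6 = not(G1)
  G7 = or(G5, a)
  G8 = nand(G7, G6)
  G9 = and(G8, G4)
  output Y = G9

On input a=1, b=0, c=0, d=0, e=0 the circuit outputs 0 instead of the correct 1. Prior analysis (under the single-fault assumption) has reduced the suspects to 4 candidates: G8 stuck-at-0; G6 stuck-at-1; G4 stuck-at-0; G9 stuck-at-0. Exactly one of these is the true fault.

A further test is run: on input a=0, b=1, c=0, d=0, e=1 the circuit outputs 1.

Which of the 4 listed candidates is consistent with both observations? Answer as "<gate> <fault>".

Evaluate each candidate on input a=0, b=1, c=0, d=0, e=1:
  G8 stuck-at-0: G1=0, G2=0, G3=0, G4=1, G5=0, G6=1, G7=0, G8=0 [stuck-at-0], G9=0 → 0 — eliminated
  G6 stuck-at-1: G1=0, G2=0, G3=0, G4=1, G5=0, G6=1 [stuck-at-1], G7=0, G8=1, G9=1 → 1 — matches
  G4 stuck-at-0: G1=0, G2=0, G3=0, G4=0 [stuck-at-0], G5=1, G6=1, G7=1, G8=0, G9=0 → 0 — eliminated
  G9 stuck-at-0: G1=0, G2=0, G3=0, G4=1, G5=0, G6=1, G7=0, G8=1, G9=0 [stuck-at-0] → 0 — eliminated
Only G6 stuck-at-1 reproduces the observed 1.

G6 stuck-at-1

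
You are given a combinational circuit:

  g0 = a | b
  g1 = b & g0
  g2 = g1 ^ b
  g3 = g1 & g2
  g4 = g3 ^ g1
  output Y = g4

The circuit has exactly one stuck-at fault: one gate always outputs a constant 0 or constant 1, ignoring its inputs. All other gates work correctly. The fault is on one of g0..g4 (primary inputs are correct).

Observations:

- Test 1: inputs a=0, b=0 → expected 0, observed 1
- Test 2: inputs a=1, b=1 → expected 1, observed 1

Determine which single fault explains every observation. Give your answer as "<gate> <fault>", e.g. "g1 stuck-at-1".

Fault-free values for test 1 (a=0, b=0): g0=0, g1=0, g2=0, g3=0, g4=0, giving Y=0. Observed 1.
Test 1: faults giving observed 1 are {g3 stuck-at-1, g4 stuck-at-1}.
Test 2 (a=1, b=1): fault-free g0=1, g1=1, g2=0, g3=0, g4=1 → 1; observed 1. Eliminates g3 stuck-at-1.
Only g4 stuck-at-1 is consistent with every test.

g4 stuck-at-1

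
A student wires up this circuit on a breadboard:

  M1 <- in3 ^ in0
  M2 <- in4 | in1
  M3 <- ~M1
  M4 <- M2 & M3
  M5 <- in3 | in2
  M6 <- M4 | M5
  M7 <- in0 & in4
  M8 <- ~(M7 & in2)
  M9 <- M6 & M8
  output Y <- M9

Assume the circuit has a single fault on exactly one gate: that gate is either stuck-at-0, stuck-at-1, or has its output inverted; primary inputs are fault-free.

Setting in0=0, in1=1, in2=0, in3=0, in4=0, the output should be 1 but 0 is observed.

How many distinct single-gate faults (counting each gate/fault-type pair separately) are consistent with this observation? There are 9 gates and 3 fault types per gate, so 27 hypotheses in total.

14

Fault-free: M1=0, M2=1, M3=1, M4=1, M5=0, M6=1, M7=0, M8=1, M9=1 → 1. Observed 0.
  M1: stuck-at-1, inverted output ✓; others ✗
  M2: stuck-at-0, inverted output ✓; others ✗
  M3: stuck-at-0, inverted output ✓; others ✗
  M4: stuck-at-0, inverted output ✓; others ✗
  M5: none of the 3 fault types match ✗
  M6: stuck-at-0, inverted output ✓; others ✗
  M7: none of the 3 fault types match ✗
  M8: stuck-at-0, inverted output ✓; others ✗
  M9: stuck-at-0, inverted output ✓; others ✗
Consistent faults: {M1 stuck-at-1, M1 inverted output, M2 stuck-at-0, M2 inverted output, M3 stuck-at-0, M3 inverted output, M4 stuck-at-0, M4 inverted output, M6 stuck-at-0, M6 inverted output, M8 stuck-at-0, M8 inverted output, M9 stuck-at-0, M9 inverted output} — 14 in all.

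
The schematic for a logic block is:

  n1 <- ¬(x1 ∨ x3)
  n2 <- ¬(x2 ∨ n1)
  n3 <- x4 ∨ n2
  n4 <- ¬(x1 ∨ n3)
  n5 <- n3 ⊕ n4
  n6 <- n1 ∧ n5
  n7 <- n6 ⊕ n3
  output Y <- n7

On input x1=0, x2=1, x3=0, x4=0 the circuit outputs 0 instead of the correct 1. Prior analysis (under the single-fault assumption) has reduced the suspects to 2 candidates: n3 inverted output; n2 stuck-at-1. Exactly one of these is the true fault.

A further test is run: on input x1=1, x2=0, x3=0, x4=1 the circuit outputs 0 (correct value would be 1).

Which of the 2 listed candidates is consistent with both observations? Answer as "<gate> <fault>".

n3 inverted output

Evaluate each candidate on input x1=1, x2=0, x3=0, x4=1:
  n3 inverted output: n1=0, n2=1, n3=0 [inverted output], n4=0, n5=0, n6=0, n7=0 → 0 — matches
  n2 stuck-at-1: n1=0, n2=1 [stuck-at-1], n3=1, n4=0, n5=1, n6=0, n7=1 → 1 — eliminated
Only n3 inverted output reproduces the observed 0.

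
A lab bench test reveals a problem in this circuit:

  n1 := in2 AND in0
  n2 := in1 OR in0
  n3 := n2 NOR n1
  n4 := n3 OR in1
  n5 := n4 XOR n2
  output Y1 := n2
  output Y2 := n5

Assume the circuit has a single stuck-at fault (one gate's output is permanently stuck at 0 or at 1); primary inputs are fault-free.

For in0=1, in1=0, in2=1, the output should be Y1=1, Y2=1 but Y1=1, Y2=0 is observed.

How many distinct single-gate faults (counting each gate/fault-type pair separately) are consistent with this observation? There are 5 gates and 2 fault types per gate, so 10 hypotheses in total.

3

Fault-free: n1=1, n2=1, n3=0, n4=0, n5=1 → Y1=1, Y2=1. Observed Y1=1, Y2=0.
  n1 stuck-at-0: output Y1=1, Y2=1 ✗
  n1 stuck-at-1: output Y1=1, Y2=1 ✗
  n2 stuck-at-0: output Y1=0, Y2=0 ✗
  n2 stuck-at-1: output Y1=1, Y2=1 ✗
  n3 stuck-at-0: output Y1=1, Y2=1 ✗
  n3 stuck-at-1: output Y1=1, Y2=0 ✓
  n4 stuck-at-0: output Y1=1, Y2=1 ✗
  n4 stuck-at-1: output Y1=1, Y2=0 ✓
  n5 stuck-at-0: output Y1=1, Y2=0 ✓
  n5 stuck-at-1: output Y1=1, Y2=1 ✗
Consistent faults: {n3 stuck-at-1, n4 stuck-at-1, n5 stuck-at-0} — 3 in all.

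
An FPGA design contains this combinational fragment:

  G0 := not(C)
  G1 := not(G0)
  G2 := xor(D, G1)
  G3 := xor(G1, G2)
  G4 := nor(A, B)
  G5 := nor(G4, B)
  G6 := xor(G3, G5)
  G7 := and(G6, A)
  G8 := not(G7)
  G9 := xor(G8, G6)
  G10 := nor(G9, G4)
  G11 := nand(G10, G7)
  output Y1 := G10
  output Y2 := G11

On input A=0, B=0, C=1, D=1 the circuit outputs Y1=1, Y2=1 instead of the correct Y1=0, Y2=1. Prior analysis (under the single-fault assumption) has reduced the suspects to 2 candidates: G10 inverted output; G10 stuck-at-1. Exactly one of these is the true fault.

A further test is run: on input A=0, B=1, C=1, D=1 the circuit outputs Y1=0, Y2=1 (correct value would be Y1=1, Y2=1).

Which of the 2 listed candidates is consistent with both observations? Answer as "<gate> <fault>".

Evaluate each candidate on input A=0, B=1, C=1, D=1:
  G10 inverted output: G0=0, G1=1, G2=0, G3=1, G4=0, G5=0, G6=1, G7=0, G8=1, G9=0, G10=0 [inverted output], G11=1 → Y1=0, Y2=1 — matches
  G10 stuck-at-1: G0=0, G1=1, G2=0, G3=1, G4=0, G5=0, G6=1, G7=0, G8=1, G9=0, G10=1 [stuck-at-1], G11=1 → Y1=1, Y2=1 — eliminated
Only G10 inverted output reproduces the observed Y1=0, Y2=1.

G10 inverted output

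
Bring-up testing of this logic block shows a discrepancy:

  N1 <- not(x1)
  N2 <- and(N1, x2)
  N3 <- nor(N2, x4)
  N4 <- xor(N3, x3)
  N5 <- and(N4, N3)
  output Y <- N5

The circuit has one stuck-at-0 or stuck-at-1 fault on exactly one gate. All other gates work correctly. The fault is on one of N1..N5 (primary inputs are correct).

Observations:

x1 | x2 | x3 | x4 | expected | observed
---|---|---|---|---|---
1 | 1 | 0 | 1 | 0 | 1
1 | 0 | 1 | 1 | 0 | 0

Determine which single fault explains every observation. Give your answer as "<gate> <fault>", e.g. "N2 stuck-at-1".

Fault-free values for test 1 (x1=1, x2=1, x3=0, x4=1): N1=0, N2=0, N3=0, N4=0, N5=0, giving Y=0. Observed 1.
Test 1: faults giving observed 1 are {N3 stuck-at-1, N5 stuck-at-1}.
Test 2 (x1=1, x2=0, x3=1, x4=1): fault-free N1=0, N2=0, N3=0, N4=1, N5=0 → 0; observed 0. Eliminates N5 stuck-at-1.
Only N3 stuck-at-1 is consistent with every test.

N3 stuck-at-1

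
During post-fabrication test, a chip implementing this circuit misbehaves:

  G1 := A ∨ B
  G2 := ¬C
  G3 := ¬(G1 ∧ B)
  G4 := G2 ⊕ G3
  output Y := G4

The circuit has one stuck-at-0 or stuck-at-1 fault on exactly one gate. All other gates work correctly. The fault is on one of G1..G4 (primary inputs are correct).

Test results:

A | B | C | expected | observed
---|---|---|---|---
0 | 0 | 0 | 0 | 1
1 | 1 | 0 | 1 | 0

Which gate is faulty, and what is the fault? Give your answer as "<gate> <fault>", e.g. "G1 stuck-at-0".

G2 stuck-at-0

Fault-free values for test 1 (A=0, B=0, C=0): G1=0, G2=1, G3=1, G4=0, giving Y=0. Observed 1.
Test 1: faults giving observed 1 are {G2 stuck-at-0, G3 stuck-at-0, G4 stuck-at-1}.
Test 2 (A=1, B=1, C=0): fault-free G1=1, G2=1, G3=0, G4=1 → 1; observed 0. Eliminates G3 stuck-at-0, G4 stuck-at-1.
Only G2 stuck-at-0 is consistent with every test.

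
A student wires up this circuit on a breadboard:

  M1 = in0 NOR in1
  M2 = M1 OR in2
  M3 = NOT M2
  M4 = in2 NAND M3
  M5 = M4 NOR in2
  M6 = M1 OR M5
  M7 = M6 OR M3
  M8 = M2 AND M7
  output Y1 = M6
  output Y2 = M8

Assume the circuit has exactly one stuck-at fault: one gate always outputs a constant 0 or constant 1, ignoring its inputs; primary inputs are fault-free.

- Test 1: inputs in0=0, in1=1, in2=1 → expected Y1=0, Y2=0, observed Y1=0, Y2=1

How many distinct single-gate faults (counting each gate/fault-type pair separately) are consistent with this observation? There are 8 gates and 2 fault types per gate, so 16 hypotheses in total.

3

Fault-free: M1=0, M2=1, M3=0, M4=1, M5=0, M6=0, M7=0, M8=0 → Y1=0, Y2=0. Observed Y1=0, Y2=1.
  M1: none of the 2 fault types match ✗
  M2: none of the 2 fault types match ✗
  M3: stuck-at-1 ✓; others ✗
  M4: none of the 2 fault types match ✗
  M5: none of the 2 fault types match ✗
  M6: none of the 2 fault types match ✗
  M7: stuck-at-1 ✓; others ✗
  M8: stuck-at-1 ✓; others ✗
Consistent faults: {M3 stuck-at-1, M7 stuck-at-1, M8 stuck-at-1} — 3 in all.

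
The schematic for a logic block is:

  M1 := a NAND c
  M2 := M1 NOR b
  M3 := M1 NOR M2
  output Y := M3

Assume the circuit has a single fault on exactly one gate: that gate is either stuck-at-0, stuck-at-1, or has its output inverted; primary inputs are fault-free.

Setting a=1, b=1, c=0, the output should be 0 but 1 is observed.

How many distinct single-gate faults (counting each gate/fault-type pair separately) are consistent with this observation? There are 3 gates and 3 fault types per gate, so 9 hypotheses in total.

Fault-free: M1=1, M2=0, M3=0 → 0. Observed 1.
  M1 stuck-at-0: output 1 ✓
  M1 stuck-at-1: output 0 ✗
  M1 inverted output: output 1 ✓
  M2 stuck-at-0: output 0 ✗
  M2 stuck-at-1: output 0 ✗
  M2 inverted output: output 0 ✗
  M3 stuck-at-0: output 0 ✗
  M3 stuck-at-1: output 1 ✓
  M3 inverted output: output 1 ✓
Consistent faults: {M1 stuck-at-0, M1 inverted output, M3 stuck-at-1, M3 inverted output} — 4 in all.

4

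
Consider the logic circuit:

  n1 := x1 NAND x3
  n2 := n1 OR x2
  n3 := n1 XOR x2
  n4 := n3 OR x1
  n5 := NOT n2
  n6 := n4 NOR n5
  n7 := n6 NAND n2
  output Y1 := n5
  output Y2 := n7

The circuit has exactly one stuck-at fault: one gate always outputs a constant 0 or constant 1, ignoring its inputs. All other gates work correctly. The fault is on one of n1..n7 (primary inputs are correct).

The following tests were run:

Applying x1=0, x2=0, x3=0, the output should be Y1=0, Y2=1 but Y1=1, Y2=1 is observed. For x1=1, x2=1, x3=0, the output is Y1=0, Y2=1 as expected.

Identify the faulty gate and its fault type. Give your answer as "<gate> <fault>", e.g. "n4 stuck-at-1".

n1 stuck-at-0

Fault-free values for test 1 (x1=0, x2=0, x3=0): n1=1, n2=1, n3=1, n4=1, n5=0, n6=0, n7=1, giving Y1=0, Y2=1. Observed Y1=1, Y2=1.
Test 1: faults giving observed Y1=1, Y2=1 are {n1 stuck-at-0, n2 stuck-at-0, n5 stuck-at-1}.
Test 2 (x1=1, x2=1, x3=0): fault-free n1=1, n2=1, n3=0, n4=1, n5=0, n6=0, n7=1 → Y1=0, Y2=1; observed Y1=0, Y2=1. Eliminates n2 stuck-at-0, n5 stuck-at-1.
Only n1 stuck-at-0 is consistent with every test.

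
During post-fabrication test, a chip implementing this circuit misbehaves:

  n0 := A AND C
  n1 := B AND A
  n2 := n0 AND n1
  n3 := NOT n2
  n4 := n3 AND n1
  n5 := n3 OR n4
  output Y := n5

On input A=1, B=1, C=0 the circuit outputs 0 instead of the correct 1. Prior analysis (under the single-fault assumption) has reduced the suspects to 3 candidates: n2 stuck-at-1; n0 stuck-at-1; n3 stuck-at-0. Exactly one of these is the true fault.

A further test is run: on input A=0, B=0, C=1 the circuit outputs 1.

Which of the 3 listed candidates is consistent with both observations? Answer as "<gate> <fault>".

Evaluate each candidate on input A=0, B=0, C=1:
  n2 stuck-at-1: n0=0, n1=0, n2=1 [stuck-at-1], n3=0, n4=0, n5=0 → 0 — eliminated
  n0 stuck-at-1: n0=1 [stuck-at-1], n1=0, n2=0, n3=1, n4=0, n5=1 → 1 — matches
  n3 stuck-at-0: n0=0, n1=0, n2=0, n3=0 [stuck-at-0], n4=0, n5=0 → 0 — eliminated
Only n0 stuck-at-1 reproduces the observed 1.

n0 stuck-at-1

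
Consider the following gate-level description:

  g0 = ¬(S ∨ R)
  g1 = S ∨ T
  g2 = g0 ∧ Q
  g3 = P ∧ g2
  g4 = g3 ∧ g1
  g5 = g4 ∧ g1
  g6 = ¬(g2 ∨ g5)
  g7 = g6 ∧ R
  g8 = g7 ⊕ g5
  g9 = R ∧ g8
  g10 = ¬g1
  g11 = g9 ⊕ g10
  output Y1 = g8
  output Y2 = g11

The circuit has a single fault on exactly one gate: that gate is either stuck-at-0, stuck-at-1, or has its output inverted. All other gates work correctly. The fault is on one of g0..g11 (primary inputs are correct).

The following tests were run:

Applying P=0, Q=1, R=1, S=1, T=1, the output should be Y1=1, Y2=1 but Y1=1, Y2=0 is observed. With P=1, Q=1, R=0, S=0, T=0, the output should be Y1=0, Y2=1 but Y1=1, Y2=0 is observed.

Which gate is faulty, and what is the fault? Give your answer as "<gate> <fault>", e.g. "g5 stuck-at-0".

g1 inverted output

Fault-free values for test 1 (P=0, Q=1, R=1, S=1, T=1): g0=0, g1=1, g2=0, g3=0, g4=0, g5=0, g6=1, g7=1, g8=1, g9=1, g10=0, g11=1, giving Y1=1, Y2=1. Observed Y1=1, Y2=0.
Test 1: faults giving observed Y1=1, Y2=0 are {g1 stuck-at-0, g1 inverted output, g9 stuck-at-0, g9 inverted output, g10 stuck-at-1, g10 inverted output, g11 stuck-at-0, g11 inverted output}.
Test 2 (P=1, Q=1, R=0, S=0, T=0): fault-free g0=1, g1=0, g2=1, g3=1, g4=0, g5=0, g6=0, g7=0, g8=0, g9=0, g10=1, g11=1 → Y1=0, Y2=1; observed Y1=1, Y2=0. Eliminates g1 stuck-at-0, g9 stuck-at-0, g9 inverted output, g10 stuck-at-1, g10 inverted output, g11 stuck-at-0, g11 inverted output.
Only g1 inverted output is consistent with every test.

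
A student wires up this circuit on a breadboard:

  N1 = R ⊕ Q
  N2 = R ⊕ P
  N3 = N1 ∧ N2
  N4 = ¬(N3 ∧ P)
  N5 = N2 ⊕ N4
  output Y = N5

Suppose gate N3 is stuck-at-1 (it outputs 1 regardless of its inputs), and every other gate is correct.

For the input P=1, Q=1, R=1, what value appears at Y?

0

Propagate with N3 forced: N1=0, N2=0, N3=1 [stuck-at-1], N4=0, N5=0.
So Y = 0. (Without the fault it would be 1.)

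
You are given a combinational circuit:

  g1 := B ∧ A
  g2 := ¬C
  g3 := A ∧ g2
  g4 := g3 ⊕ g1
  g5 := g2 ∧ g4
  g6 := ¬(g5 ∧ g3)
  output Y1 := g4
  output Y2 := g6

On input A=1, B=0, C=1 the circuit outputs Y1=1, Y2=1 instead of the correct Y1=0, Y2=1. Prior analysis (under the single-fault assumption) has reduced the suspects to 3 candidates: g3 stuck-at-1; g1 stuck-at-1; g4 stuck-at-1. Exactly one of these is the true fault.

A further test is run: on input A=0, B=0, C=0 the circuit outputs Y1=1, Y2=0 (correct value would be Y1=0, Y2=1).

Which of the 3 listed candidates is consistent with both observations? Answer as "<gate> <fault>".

g3 stuck-at-1

Evaluate each candidate on input A=0, B=0, C=0:
  g3 stuck-at-1: g1=0, g2=1, g3=1 [stuck-at-1], g4=1, g5=1, g6=0 → Y1=1, Y2=0 — matches
  g1 stuck-at-1: g1=1 [stuck-at-1], g2=1, g3=0, g4=1, g5=1, g6=1 → Y1=1, Y2=1 — eliminated
  g4 stuck-at-1: g1=0, g2=1, g3=0, g4=1 [stuck-at-1], g5=1, g6=1 → Y1=1, Y2=1 — eliminated
Only g3 stuck-at-1 reproduces the observed Y1=1, Y2=0.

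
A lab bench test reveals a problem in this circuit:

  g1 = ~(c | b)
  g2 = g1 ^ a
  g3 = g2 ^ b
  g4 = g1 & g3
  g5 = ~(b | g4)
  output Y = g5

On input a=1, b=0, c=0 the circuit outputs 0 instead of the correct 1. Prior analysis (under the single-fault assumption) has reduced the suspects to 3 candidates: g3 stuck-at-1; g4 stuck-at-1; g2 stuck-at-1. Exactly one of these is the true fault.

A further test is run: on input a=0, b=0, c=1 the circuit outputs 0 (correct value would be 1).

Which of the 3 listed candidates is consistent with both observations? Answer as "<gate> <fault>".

g4 stuck-at-1

Evaluate each candidate on input a=0, b=0, c=1:
  g3 stuck-at-1: g1=0, g2=0, g3=1 [stuck-at-1], g4=0, g5=1 → 1 — eliminated
  g4 stuck-at-1: g1=0, g2=0, g3=0, g4=1 [stuck-at-1], g5=0 → 0 — matches
  g2 stuck-at-1: g1=0, g2=1 [stuck-at-1], g3=1, g4=0, g5=1 → 1 — eliminated
Only g4 stuck-at-1 reproduces the observed 0.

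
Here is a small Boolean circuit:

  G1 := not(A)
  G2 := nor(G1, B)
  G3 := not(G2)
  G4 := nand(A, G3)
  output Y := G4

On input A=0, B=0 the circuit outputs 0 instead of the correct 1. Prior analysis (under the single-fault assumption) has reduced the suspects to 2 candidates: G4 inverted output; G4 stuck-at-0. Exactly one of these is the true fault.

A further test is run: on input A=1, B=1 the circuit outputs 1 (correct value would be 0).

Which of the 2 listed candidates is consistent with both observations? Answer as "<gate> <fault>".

G4 inverted output

Evaluate each candidate on input A=1, B=1:
  G4 inverted output: G1=0, G2=0, G3=1, G4=1 [inverted output] → 1 — matches
  G4 stuck-at-0: G1=0, G2=0, G3=1, G4=0 [stuck-at-0] → 0 — eliminated
Only G4 inverted output reproduces the observed 1.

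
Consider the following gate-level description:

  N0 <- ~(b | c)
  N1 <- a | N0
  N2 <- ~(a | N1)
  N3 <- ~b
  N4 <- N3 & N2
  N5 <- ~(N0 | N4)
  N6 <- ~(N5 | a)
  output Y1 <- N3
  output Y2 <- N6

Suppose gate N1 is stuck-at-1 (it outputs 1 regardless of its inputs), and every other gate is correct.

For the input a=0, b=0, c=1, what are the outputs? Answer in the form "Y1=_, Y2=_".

Propagate with N1 forced: N0=0, N1=1 [stuck-at-1], N2=0, N3=1, N4=0, N5=1, N6=0.
So the outputs are Y1=1, Y2=0. (Without the fault they would be Y1=1, Y2=1.)

Y1=1, Y2=0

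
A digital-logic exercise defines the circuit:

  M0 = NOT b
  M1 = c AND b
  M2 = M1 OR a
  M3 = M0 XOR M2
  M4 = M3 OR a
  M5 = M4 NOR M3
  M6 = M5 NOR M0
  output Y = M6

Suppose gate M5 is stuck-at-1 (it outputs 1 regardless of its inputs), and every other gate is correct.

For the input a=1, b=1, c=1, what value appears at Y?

0

Propagate with M5 forced: M0=0, M1=1, M2=1, M3=1, M4=1, M5=1 [stuck-at-1], M6=0.
So Y = 0. (Without the fault it would be 1.)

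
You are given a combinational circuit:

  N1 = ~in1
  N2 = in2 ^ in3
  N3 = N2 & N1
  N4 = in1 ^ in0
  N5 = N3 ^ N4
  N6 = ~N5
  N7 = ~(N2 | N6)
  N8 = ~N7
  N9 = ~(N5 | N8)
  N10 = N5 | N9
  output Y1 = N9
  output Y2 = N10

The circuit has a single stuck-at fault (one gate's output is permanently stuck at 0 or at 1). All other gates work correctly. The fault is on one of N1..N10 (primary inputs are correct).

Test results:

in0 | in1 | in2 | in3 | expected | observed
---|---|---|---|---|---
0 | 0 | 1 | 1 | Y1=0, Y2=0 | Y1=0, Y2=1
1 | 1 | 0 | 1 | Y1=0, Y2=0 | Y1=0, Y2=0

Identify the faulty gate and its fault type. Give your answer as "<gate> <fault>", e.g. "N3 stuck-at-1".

N2 stuck-at-1

Fault-free values for test 1 (in0=0, in1=0, in2=1, in3=1): N1=1, N2=0, N3=0, N4=0, N5=0, N6=1, N7=0, N8=1, N9=0, N10=0, giving Y1=0, Y2=0. Observed Y1=0, Y2=1.
Test 1: faults giving observed Y1=0, Y2=1 are {N2 stuck-at-1, N3 stuck-at-1, N4 stuck-at-1, N5 stuck-at-1, N10 stuck-at-1}.
Test 2 (in0=1, in1=1, in2=0, in3=1): fault-free N1=0, N2=1, N3=0, N4=0, N5=0, N6=1, N7=0, N8=1, N9=0, N10=0 → Y1=0, Y2=0; observed Y1=0, Y2=0. Eliminates N3 stuck-at-1, N4 stuck-at-1, N5 stuck-at-1, N10 stuck-at-1.
Only N2 stuck-at-1 is consistent with every test.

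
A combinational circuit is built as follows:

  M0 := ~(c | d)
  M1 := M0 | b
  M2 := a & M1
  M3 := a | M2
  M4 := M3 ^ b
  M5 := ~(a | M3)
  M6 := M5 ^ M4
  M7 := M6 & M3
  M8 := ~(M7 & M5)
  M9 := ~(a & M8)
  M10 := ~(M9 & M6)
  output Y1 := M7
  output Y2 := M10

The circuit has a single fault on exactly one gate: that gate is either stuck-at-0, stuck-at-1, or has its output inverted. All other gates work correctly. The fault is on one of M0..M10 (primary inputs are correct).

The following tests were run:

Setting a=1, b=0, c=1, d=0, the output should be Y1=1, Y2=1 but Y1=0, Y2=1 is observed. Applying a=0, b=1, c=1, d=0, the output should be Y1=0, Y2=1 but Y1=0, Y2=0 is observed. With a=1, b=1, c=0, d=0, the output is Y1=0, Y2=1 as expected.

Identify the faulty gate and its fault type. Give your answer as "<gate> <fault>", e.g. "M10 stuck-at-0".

Fault-free values for test 1 (a=1, b=0, c=1, d=0): M0=0, M1=0, M2=0, M3=1, M4=1, M5=0, M6=1, M7=1, M8=1, M9=0, M10=1, giving Y1=1, Y2=1. Observed Y1=0, Y2=1.
Test 1: faults giving observed Y1=0, Y2=1 are {M3 stuck-at-0, M3 inverted output, M4 stuck-at-0, M4 inverted output, M5 stuck-at-1, M5 inverted output, M6 stuck-at-0, M6 inverted output, M7 stuck-at-0, M7 inverted output}.
Test 2 (a=0, b=1, c=1, d=0): fault-free M0=0, M1=1, M2=0, M3=0, M4=1, M5=1, M6=0, M7=0, M8=1, M9=1, M10=1 → Y1=0, Y2=1; observed Y1=0, Y2=0. Eliminates M3 stuck-at-0, M3 inverted output, M5 stuck-at-1, M6 stuck-at-0, M7 stuck-at-0, M7 inverted output.
Test 3 (a=1, b=1, c=0, d=0): fault-free M0=1, M1=1, M2=1, M3=1, M4=0, M5=0, M6=0, M7=0, M8=1, M9=0, M10=1 → Y1=0, Y2=1; observed Y1=0, Y2=1. Eliminates M4 inverted output, M5 inverted output, M6 inverted output.
Only M4 stuck-at-0 is consistent with every test.

M4 stuck-at-0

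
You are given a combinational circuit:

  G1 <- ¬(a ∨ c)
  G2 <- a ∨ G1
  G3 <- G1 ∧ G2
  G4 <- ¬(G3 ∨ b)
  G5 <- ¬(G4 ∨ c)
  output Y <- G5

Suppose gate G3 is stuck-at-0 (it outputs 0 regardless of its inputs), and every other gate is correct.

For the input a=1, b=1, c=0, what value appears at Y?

Propagate with G3 forced: G1=0, G2=1, G3=0 [stuck-at-0], G4=0, G5=1.
So Y = 1. (Same as the fault-free value — the fault is masked on this input.)

1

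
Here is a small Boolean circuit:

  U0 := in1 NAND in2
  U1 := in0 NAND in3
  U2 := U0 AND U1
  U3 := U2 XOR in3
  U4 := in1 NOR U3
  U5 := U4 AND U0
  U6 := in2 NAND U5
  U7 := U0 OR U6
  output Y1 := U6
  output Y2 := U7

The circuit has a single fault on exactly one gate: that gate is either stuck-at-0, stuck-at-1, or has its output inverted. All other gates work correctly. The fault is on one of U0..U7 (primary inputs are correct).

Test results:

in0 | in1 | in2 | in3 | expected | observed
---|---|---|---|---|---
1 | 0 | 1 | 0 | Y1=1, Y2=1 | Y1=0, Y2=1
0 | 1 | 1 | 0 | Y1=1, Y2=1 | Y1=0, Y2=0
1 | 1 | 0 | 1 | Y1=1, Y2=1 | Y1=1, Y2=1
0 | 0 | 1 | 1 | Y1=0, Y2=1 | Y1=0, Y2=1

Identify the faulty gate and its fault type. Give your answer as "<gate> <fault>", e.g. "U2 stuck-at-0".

U5 stuck-at-1

Fault-free values for test 1 (in0=1, in1=0, in2=1, in3=0): U0=1, U1=1, U2=1, U3=1, U4=0, U5=0, U6=1, U7=1, giving Y1=1, Y2=1. Observed Y1=0, Y2=1.
Test 1: faults giving observed Y1=0, Y2=1 are {U1 stuck-at-0, U1 inverted output, U2 stuck-at-0, U2 inverted output, U3 stuck-at-0, U3 inverted output, U4 stuck-at-1, U4 inverted output, U5 stuck-at-1, U5 inverted output, U6 stuck-at-0, U6 inverted output}.
Test 2 (in0=0, in1=1, in2=1, in3=0): fault-free U0=0, U1=1, U2=0, U3=0, U4=0, U5=0, U6=1, U7=1 → Y1=1, Y2=1; observed Y1=0, Y2=0. Eliminates U1 stuck-at-0, U1 inverted output, U2 stuck-at-0, U2 inverted output, U3 stuck-at-0, U3 inverted output, U4 stuck-at-1, U4 inverted output.
Test 3 (in0=1, in1=1, in2=0, in3=1): fault-free U0=1, U1=0, U2=0, U3=1, U4=0, U5=0, U6=1, U7=1 → Y1=1, Y2=1; observed Y1=1, Y2=1. Eliminates U6 stuck-at-0, U6 inverted output.
Test 4 (in0=0, in1=0, in2=1, in3=1): fault-free U0=1, U1=1, U2=1, U3=0, U4=1, U5=1, U6=0, U7=1 → Y1=0, Y2=1; observed Y1=0, Y2=1. Eliminates U5 inverted output.
Only U5 stuck-at-1 is consistent with every test.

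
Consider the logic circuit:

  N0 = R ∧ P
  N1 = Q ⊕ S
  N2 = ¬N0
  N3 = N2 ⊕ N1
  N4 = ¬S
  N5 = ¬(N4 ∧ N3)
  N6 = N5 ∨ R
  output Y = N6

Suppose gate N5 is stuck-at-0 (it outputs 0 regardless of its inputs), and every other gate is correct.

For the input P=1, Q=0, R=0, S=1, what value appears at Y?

0

Propagate with N5 forced: N0=0, N1=1, N2=1, N3=0, N4=0, N5=0 [stuck-at-0], N6=0.
So Y = 0. (Without the fault it would be 1.)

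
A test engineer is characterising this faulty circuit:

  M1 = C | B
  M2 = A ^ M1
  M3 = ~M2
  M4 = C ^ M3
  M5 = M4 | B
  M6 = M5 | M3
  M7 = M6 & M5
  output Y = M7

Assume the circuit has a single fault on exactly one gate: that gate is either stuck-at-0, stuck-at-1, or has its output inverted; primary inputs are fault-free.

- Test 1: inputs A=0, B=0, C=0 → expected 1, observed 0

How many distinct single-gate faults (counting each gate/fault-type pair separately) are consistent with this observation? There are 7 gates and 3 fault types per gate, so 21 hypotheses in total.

14

Fault-free: M1=0, M2=0, M3=1, M4=1, M5=1, M6=1, M7=1 → 1. Observed 0.
  M1: stuck-at-1, inverted output ✓; others ✗
  M2: stuck-at-1, inverted output ✓; others ✗
  M3: stuck-at-0, inverted output ✓; others ✗
  M4: stuck-at-0, inverted output ✓; others ✗
  M5: stuck-at-0, inverted output ✓; others ✗
  M6: stuck-at-0, inverted output ✓; others ✗
  M7: stuck-at-0, inverted output ✓; others ✗
Consistent faults: {M1 stuck-at-1, M1 inverted output, M2 stuck-at-1, M2 inverted output, M3 stuck-at-0, M3 inverted output, M4 stuck-at-0, M4 inverted output, M5 stuck-at-0, M5 inverted output, M6 stuck-at-0, M6 inverted output, M7 stuck-at-0, M7 inverted output} — 14 in all.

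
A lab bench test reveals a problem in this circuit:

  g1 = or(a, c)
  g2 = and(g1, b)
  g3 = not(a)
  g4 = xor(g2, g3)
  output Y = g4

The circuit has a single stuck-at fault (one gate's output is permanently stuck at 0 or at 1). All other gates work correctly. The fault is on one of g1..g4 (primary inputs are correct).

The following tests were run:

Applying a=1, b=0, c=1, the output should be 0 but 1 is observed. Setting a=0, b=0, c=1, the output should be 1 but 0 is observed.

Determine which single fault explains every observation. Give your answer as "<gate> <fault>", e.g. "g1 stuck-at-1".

Fault-free values for test 1 (a=1, b=0, c=1): g1=1, g2=0, g3=0, g4=0, giving Y=0. Observed 1.
Test 1: faults giving observed 1 are {g2 stuck-at-1, g3 stuck-at-1, g4 stuck-at-1}.
Test 2 (a=0, b=0, c=1): fault-free g1=1, g2=0, g3=1, g4=1 → 1; observed 0. Eliminates g3 stuck-at-1, g4 stuck-at-1.
Only g2 stuck-at-1 is consistent with every test.

g2 stuck-at-1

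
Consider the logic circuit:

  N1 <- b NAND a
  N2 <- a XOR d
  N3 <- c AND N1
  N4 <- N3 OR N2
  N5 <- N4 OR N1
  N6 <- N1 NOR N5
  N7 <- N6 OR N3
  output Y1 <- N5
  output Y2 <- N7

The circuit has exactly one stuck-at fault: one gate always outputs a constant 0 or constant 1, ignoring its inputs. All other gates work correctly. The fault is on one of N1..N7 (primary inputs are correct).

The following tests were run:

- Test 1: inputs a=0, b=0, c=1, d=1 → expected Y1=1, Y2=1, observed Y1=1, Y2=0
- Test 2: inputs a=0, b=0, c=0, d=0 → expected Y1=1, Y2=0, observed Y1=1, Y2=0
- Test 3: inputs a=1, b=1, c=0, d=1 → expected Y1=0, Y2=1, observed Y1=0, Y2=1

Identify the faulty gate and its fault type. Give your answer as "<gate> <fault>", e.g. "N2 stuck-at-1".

Fault-free values for test 1 (a=0, b=0, c=1, d=1): N1=1, N2=1, N3=1, N4=1, N5=1, N6=0, N7=1, giving Y1=1, Y2=1. Observed Y1=1, Y2=0.
Test 1: faults giving observed Y1=1, Y2=0 are {N1 stuck-at-0, N3 stuck-at-0, N7 stuck-at-0}.
Test 2 (a=0, b=0, c=0, d=0): fault-free N1=1, N2=0, N3=0, N4=0, N5=1, N6=0, N7=0 → Y1=1, Y2=0; observed Y1=1, Y2=0. Eliminates N1 stuck-at-0.
Test 3 (a=1, b=1, c=0, d=1): fault-free N1=0, N2=0, N3=0, N4=0, N5=0, N6=1, N7=1 → Y1=0, Y2=1; observed Y1=0, Y2=1. Eliminates N7 stuck-at-0.
Only N3 stuck-at-0 is consistent with every test.

N3 stuck-at-0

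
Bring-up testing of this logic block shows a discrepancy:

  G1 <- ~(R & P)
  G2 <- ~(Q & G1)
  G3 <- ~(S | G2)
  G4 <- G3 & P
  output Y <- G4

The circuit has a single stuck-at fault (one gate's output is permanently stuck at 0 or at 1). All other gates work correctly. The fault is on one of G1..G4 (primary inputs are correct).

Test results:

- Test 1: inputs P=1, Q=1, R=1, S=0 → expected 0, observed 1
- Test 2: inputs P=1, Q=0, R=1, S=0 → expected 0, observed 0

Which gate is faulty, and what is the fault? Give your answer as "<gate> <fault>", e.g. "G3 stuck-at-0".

G1 stuck-at-1

Fault-free values for test 1 (P=1, Q=1, R=1, S=0): G1=0, G2=1, G3=0, G4=0, giving Y=0. Observed 1.
Test 1: faults giving observed 1 are {G1 stuck-at-1, G2 stuck-at-0, G3 stuck-at-1, G4 stuck-at-1}.
Test 2 (P=1, Q=0, R=1, S=0): fault-free G1=0, G2=1, G3=0, G4=0 → 0; observed 0. Eliminates G2 stuck-at-0, G3 stuck-at-1, G4 stuck-at-1.
Only G1 stuck-at-1 is consistent with every test.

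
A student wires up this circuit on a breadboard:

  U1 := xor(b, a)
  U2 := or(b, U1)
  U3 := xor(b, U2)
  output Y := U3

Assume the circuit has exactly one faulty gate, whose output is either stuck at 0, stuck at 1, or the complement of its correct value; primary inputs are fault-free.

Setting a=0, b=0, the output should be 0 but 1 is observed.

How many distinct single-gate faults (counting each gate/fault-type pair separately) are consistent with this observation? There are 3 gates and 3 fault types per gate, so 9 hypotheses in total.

Fault-free: U1=0, U2=0, U3=0 → 0. Observed 1.
  U1 stuck-at-0: output 0 ✗
  U1 stuck-at-1: output 1 ✓
  U1 inverted output: output 1 ✓
  U2 stuck-at-0: output 0 ✗
  U2 stuck-at-1: output 1 ✓
  U2 inverted output: output 1 ✓
  U3 stuck-at-0: output 0 ✗
  U3 stuck-at-1: output 1 ✓
  U3 inverted output: output 1 ✓
Consistent faults: {U1 stuck-at-1, U1 inverted output, U2 stuck-at-1, U2 inverted output, U3 stuck-at-1, U3 inverted output} — 6 in all.

6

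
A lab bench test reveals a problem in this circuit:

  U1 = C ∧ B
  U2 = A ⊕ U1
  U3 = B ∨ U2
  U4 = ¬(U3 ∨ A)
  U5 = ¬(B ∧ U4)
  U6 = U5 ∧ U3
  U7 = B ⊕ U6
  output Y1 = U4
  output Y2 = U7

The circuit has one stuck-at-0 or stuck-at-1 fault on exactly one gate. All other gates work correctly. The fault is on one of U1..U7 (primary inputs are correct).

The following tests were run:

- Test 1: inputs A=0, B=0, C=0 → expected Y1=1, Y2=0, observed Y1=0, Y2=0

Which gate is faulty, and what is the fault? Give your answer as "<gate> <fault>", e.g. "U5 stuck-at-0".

Fault-free values for test 1 (A=0, B=0, C=0): U1=0, U2=0, U3=0, U4=1, U5=1, U6=0, U7=0, giving Y1=1, Y2=0. Observed Y1=0, Y2=0.
Test 1: faults giving observed Y1=0, Y2=0 are {U4 stuck-at-0}.
Only U4 stuck-at-0 is consistent with every test.

U4 stuck-at-0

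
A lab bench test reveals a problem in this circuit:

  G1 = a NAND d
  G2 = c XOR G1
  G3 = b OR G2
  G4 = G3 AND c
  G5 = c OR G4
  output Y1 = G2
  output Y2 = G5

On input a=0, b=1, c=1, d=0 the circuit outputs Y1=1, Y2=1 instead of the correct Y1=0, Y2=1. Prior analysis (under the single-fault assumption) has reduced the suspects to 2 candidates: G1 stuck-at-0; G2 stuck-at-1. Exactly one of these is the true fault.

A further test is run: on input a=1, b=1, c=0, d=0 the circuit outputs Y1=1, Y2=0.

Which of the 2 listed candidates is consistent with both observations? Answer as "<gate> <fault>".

G2 stuck-at-1

Evaluate each candidate on input a=1, b=1, c=0, d=0:
  G1 stuck-at-0: G1=0 [stuck-at-0], G2=0, G3=1, G4=0, G5=0 → Y1=0, Y2=0 — eliminated
  G2 stuck-at-1: G1=1, G2=1 [stuck-at-1], G3=1, G4=0, G5=0 → Y1=1, Y2=0 — matches
Only G2 stuck-at-1 reproduces the observed Y1=1, Y2=0.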